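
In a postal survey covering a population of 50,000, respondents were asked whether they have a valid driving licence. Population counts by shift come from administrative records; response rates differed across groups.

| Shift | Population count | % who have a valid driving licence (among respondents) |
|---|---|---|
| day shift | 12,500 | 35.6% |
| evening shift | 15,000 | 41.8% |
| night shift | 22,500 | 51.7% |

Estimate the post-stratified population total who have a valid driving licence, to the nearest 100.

Apply each group's respondent rate to its population count:
  day shift: 12,500 × 35.6% = 4450
  evening shift: 15,000 × 41.8% = 6270
  night shift: 22,500 × 51.7% = 11632.5
Estimated total = 22352.5 → 22,400.

22,400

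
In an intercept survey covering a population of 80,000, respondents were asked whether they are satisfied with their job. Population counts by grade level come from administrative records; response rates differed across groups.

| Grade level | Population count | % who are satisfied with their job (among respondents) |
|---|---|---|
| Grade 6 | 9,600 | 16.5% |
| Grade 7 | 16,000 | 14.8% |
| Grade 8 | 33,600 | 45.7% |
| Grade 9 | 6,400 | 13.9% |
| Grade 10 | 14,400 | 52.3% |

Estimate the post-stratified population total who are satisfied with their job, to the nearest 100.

27,700

Apply each group's respondent rate to its population count:
  Grade 6: 9,600 × 16.5% = 1584
  Grade 7: 16,000 × 14.8% = 2368
  Grade 8: 33,600 × 45.7% = 15355.2
  Grade 9: 6,400 × 13.9% = 889.6
  Grade 10: 14,400 × 52.3% = 7531.2
Estimated total = 27,728 → 27,700.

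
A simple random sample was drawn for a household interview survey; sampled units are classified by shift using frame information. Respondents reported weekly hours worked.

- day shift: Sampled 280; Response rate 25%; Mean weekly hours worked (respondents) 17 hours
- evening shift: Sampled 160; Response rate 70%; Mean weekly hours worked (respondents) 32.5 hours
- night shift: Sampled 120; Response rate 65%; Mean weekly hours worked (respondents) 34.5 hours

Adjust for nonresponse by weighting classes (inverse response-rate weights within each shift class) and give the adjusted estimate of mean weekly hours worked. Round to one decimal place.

With weight = n_sampled/n_responded per class, the weighted class total is n_sampled:
  day shift: 280 × 17 = 4760
  evening shift: 160 × 32.5 = 5200
  night shift: 120 × 34.5 = 4140
Adjusted estimate = 14,100 / 560 = 25.1786 → 25.2.

25.2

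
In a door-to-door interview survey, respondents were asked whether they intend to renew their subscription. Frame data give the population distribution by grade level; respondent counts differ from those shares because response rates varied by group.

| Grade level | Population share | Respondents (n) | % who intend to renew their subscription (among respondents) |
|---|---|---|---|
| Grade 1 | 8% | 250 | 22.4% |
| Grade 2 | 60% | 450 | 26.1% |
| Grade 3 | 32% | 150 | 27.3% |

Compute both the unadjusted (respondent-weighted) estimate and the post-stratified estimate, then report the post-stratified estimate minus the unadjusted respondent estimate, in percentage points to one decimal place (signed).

Naive respondent-only estimate (weights = respondent counts):
  (250/850)×22.4 + (450/850)×26.1 + (150/850)×27.3 = 25.2235%
Post-stratifying to population shares instead:
  0.08×22.4 + 0.6×26.1 + 0.32×27.3 = 26.188%
Difference = 26.188 − 25.2235 = 0.9645 pp.

+1.0 percentage points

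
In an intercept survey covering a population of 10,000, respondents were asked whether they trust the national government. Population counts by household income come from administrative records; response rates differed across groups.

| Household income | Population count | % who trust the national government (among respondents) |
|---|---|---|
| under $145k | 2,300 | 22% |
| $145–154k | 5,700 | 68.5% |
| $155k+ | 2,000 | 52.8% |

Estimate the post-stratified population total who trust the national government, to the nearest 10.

Each cell contributes its population count × the respondent rate:
  under $145k: 2,300 × 22% = 506
  $145–154k: 5,700 × 68.5% = 3904.5
  $155k+: 2,000 × 52.8% = 1056
Estimated total = 5466.5 → 5,470.

5,470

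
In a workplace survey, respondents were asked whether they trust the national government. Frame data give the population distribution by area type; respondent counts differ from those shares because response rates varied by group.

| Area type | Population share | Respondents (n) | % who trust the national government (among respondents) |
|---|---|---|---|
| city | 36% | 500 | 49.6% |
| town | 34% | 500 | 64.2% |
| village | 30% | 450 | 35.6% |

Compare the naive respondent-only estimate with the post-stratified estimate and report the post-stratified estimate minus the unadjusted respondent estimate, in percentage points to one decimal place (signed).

+0.1 percentage points

Without adjustment, the pooled respondent share is:
  (500/1450)×49.6 + (500/1450)×64.2 + (450/1450)×35.6 = 50.2897%
Reweighting by population area type shares:
  0.36×49.6 + 0.34×64.2 + 0.3×35.6 = 50.364%
Difference = 50.364 − 50.2897 = 0.0743 pp.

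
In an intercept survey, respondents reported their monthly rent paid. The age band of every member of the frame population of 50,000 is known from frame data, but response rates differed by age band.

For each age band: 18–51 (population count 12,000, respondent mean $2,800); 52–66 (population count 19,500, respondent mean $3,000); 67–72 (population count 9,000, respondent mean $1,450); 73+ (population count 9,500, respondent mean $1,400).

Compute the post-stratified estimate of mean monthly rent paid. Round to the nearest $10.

Weight each group's respondent value by its population share:
  18–51: (12,000/50,000) × 2800 = 672
  52–66: (19,500/50,000) × 3000 = 1170
  67–72: (9,000/50,000) × 1450 = 261
  73+: (9,500/50,000) × 1400 = 266
Post-stratified estimate = 2369 → $2,370.

$2,370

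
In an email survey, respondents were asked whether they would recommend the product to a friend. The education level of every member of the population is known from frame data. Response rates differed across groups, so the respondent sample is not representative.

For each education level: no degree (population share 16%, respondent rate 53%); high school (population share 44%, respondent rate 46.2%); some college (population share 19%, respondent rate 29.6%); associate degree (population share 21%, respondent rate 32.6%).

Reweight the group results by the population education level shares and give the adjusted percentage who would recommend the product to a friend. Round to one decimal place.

41.3%

Weight each group's respondent value by its population share:
  no degree: 0.16 × 53 = 8.48
  high school: 0.44 × 46.2 = 20.328
  some college: 0.19 × 29.6 = 5.624
  associate degree: 0.21 × 32.6 = 6.846
Post-stratified estimate = 41.278 → 41.3%.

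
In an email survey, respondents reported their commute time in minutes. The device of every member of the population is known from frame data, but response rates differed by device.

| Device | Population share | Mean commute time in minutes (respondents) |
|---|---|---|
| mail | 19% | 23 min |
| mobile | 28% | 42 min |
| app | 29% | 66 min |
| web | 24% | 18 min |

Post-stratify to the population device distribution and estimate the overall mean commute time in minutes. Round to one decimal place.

Post-stratification weights by population share, not respondent share:
  mail: 0.19 × 23 = 4.37
  mobile: 0.28 × 42 = 11.76
  app: 0.29 × 66 = 19.14
  web: 0.24 × 18 = 4.32
Post-stratified estimate = 39.59 → 39.6.

39.6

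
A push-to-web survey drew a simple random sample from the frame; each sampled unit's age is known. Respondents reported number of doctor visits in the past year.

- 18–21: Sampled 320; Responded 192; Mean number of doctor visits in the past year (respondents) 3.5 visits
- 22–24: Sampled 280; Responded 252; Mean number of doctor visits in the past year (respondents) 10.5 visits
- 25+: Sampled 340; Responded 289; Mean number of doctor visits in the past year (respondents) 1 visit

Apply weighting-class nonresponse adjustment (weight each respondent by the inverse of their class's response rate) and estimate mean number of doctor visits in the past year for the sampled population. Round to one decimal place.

Class response rates: 18–21 192/320 = 60%, 22–24 252/280 = 90%, 25+ 289/340 = 85%.
Each respondent's weight = sampled/responded in their class; summing within a class gives n_sampled, so:
  18–21: 320 × 3.5 = 1120
  22–24: 280 × 10.5 = 2940
  25+: 340 × 1 = 340
Adjusted estimate = 4400 / 940 = 4.68085 → 4.7.

4.7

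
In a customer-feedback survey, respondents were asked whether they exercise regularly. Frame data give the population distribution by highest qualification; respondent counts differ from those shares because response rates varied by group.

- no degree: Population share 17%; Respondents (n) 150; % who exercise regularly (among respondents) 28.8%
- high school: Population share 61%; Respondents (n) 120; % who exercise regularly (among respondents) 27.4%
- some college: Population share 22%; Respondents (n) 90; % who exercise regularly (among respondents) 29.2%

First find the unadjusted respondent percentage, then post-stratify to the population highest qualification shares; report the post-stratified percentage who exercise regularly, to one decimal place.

Naive respondent-only estimate (weights = respondent counts):
  (150/360)×28.8 + (120/360)×27.4 + (90/360)×29.2 = 28.4333%
Post-stratified estimate weights by population shares:
  0.17×28.8 + 0.61×27.4 + 0.22×29.2 = 28.034%

28.0%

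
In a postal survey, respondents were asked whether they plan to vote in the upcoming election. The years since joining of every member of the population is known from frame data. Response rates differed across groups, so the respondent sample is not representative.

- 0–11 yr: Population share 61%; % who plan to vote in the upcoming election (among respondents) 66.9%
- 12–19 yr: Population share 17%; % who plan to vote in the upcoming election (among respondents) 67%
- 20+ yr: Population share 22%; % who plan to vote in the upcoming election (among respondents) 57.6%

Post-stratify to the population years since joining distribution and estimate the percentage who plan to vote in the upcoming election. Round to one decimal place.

Post-stratification weights by population share, not respondent share:
  0–11 yr: 0.61 × 66.9 = 40.809
  12–19 yr: 0.17 × 67 = 11.39
  20+ yr: 0.22 × 57.6 = 12.672
Post-stratified estimate = 64.871 → 64.9%.

64.9%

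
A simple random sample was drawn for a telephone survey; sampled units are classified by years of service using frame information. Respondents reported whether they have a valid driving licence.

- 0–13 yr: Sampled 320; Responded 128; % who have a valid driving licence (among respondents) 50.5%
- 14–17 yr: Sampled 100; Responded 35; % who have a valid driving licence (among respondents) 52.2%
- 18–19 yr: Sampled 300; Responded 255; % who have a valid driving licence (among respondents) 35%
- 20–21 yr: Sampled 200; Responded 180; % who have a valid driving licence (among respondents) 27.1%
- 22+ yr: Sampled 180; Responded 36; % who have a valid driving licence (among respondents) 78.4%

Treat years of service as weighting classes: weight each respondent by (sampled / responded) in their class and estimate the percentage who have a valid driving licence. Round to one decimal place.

Class response rates: 0–13 yr 128/320 = 40%, 14–17 yr 35/100 = 35%, 18–19 yr 255/300 = 85%, 20–21 yr 180/200 = 90%, 22+ yr 36/180 = 20%.
Weighting each respondent by the inverse class response rate inflates each class back to its sampled size, so the class weight is n_sampled:
  0–13 yr: 320 × 50.5 = 16,160
  14–17 yr: 100 × 52.2 = 5220
  18–19 yr: 300 × 35 = 10,500
  20–21 yr: 200 × 27.1 = 5420
  22+ yr: 180 × 78.4 = 14112
Adjusted estimate = 51,412 / 1,100 = 46.7382 → 46.7%.

46.7%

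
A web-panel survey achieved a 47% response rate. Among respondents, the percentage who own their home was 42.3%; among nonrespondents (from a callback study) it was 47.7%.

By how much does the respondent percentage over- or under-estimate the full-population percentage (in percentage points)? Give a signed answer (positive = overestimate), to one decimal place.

-2.9 percentage points

Nonresponse fraction = 1 − 0.47 = 0.53.
Bias = (nonresponse fraction) × (respondent percentage − nonrespondent percentage)
     = 0.53 × (42.3 − 47.7) = 0.53 × -5.4 = -2.862.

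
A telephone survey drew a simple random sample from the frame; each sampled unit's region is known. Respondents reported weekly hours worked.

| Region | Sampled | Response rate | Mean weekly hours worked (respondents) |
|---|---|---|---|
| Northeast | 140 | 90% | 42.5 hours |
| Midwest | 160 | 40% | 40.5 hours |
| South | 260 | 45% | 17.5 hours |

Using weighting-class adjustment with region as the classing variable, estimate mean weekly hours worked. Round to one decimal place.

30.3

Weighting each respondent by the inverse class response rate inflates each class back to its sampled size, so the class weight is n_sampled:
  Northeast: 140 × 42.5 = 5950
  Midwest: 160 × 40.5 = 6480
  South: 260 × 17.5 = 4550
Adjusted estimate = 16,980 / 560 = 30.3214 → 30.3.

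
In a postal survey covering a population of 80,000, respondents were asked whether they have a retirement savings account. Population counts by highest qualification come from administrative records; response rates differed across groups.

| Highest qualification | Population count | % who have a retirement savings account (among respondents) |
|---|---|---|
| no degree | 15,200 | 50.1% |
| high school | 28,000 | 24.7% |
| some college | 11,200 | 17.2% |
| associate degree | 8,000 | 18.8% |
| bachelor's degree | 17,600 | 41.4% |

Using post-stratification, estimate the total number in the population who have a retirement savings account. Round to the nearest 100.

Apply each group's respondent rate to its population count:
  no degree: 15,200 × 50.1% = 7615.2
  high school: 28,000 × 24.7% = 6916
  some college: 11,200 × 17.2% = 1926.4
  associate degree: 8,000 × 18.8% = 1504
  bachelor's degree: 17,600 × 41.4% = 7286.4
Estimated total = 25,248 → 25,200.

25,200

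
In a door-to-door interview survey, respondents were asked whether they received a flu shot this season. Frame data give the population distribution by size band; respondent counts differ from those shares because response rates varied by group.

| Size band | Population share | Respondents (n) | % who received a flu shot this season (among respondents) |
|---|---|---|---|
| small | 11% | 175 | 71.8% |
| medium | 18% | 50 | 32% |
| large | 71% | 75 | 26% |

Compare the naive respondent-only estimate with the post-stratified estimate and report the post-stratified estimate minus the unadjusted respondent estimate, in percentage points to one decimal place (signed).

-21.6 percentage points

Without adjustment, the pooled respondent share is:
  (175/300)×71.8 + (50/300)×32 + (75/300)×26 = 53.7167%
Post-stratified estimate weights by population shares:
  0.11×71.8 + 0.18×32 + 0.71×26 = 32.118%
Difference = 32.118 − 53.7167 = -21.5987 pp.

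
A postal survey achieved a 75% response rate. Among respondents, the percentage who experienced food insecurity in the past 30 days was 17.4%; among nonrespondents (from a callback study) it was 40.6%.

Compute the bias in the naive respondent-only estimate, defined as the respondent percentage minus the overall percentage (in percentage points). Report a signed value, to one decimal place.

-5.8 percentage points

Nonresponse fraction = 1 − 0.75 = 0.25.
Bias = (nonresponse fraction) × (respondent percentage − nonrespondent percentage)
     = 0.25 × (17.4 − 40.6) = 0.25 × -23.2 = -5.8.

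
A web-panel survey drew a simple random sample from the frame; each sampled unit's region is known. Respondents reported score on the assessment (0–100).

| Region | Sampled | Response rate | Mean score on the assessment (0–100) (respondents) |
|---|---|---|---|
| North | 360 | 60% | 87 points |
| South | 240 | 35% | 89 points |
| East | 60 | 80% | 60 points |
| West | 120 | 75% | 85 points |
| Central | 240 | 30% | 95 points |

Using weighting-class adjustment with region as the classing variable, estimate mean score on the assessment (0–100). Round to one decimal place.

87.5

With weight = n_sampled/n_responded per class, the weighted class total is n_sampled:
  North: 360 × 87 = 31,320
  South: 240 × 89 = 21,360
  East: 60 × 60 = 3600
  West: 120 × 85 = 10,200
  Central: 240 × 95 = 22,800
Adjusted estimate = 89,280 / 1,020 = 87.5294 → 87.5.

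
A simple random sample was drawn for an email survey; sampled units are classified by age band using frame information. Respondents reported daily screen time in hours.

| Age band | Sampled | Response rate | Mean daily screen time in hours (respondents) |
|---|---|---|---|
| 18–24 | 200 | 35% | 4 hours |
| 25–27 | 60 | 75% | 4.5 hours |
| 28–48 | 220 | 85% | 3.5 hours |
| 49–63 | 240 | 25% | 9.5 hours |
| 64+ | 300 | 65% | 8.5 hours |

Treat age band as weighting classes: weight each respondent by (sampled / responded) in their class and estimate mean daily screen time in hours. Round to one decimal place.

Inverse-response-rate weighting restores each class to its sampled count, so class totals weight by n_sampled:
  18–24: 200 × 4 = 800
  25–27: 60 × 4.5 = 270
  28–48: 220 × 3.5 = 770
  49–63: 240 × 9.5 = 2280
  64+: 300 × 8.5 = 2550
Adjusted estimate = 6670 / 1,020 = 6.53922 → 6.5.

6.5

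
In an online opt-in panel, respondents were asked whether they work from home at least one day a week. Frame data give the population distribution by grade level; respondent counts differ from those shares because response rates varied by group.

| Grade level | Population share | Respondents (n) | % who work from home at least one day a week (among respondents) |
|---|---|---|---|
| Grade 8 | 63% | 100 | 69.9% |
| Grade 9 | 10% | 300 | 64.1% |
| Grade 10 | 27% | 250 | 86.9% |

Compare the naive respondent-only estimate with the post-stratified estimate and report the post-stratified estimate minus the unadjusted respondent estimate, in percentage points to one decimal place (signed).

+0.1 percentage points

Without adjustment, the pooled respondent share is:
  (100/650)×69.9 + (300/650)×64.1 + (250/650)×86.9 = 73.7615%
Post-stratifying to population shares instead:
  0.63×69.9 + 0.1×64.1 + 0.27×86.9 = 73.91%
Difference = 73.91 − 73.7615 = 0.1485 pp.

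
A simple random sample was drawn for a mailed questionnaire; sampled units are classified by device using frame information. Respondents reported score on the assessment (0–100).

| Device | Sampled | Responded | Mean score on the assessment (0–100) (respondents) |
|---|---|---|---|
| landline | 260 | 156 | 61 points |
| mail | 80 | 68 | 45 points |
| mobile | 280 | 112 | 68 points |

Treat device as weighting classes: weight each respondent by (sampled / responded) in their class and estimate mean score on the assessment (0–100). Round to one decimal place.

62.1

Response rates by class: landline 156/260 = 60%, mail 68/80 = 85%, mobile 112/280 = 40%.
Weighting each respondent by the inverse class response rate inflates each class back to its sampled size, so the class weight is n_sampled:
  landline: 260 × 61 = 15,860
  mail: 80 × 45 = 3600
  mobile: 280 × 68 = 19,040
Adjusted estimate = 38,500 / 620 = 62.0968 → 62.1.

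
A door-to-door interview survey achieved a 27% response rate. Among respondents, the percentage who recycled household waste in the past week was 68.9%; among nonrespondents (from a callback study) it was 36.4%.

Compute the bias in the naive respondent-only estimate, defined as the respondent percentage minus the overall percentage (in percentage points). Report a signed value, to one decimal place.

+23.7 percentage points

Nonresponse fraction = 1 − 0.27 = 0.73.
Bias = (nonresponse fraction) × (respondent percentage − nonrespondent percentage)
     = 0.73 × (68.9 − 36.4) = 0.73 × 32.5 = 23.725.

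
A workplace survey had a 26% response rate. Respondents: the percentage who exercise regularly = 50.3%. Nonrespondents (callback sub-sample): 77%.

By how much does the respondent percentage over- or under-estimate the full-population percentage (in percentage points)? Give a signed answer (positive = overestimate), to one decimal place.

-19.8 percentage points

Nonresponse fraction = 1 − 0.26 = 0.74.
Bias = (nonresponse fraction) × (respondent percentage − nonrespondent percentage)
     = 0.74 × (50.3 − 77) = 0.74 × -26.7 = -19.758.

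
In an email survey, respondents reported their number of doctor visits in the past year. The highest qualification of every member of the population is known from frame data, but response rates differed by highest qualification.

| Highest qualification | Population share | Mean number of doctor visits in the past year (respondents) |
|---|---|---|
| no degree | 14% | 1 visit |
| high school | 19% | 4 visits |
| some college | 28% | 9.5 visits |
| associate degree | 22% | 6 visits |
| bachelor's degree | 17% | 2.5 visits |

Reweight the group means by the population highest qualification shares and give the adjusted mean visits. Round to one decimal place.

5.3

Weight each group's respondent value by its population share:
  no degree: 0.14 × 1 = 0.14
  high school: 0.19 × 4 = 0.76
  some college: 0.28 × 9.5 = 2.66
  associate degree: 0.22 × 6 = 1.32
  bachelor's degree: 0.17 × 2.5 = 0.425
Post-stratified estimate = 5.305 → 5.3.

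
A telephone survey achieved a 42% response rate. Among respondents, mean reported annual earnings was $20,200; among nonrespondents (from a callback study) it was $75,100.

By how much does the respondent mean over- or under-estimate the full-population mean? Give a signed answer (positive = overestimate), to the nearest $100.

Nonresponse fraction = 1 − 0.42 = 0.58.
Bias = (nonresponse fraction) × (respondent mean − nonrespondent mean)
     = 0.58 × (20,200 − 75,100) = 0.58 × -54,900 = -31,842.

-$31,800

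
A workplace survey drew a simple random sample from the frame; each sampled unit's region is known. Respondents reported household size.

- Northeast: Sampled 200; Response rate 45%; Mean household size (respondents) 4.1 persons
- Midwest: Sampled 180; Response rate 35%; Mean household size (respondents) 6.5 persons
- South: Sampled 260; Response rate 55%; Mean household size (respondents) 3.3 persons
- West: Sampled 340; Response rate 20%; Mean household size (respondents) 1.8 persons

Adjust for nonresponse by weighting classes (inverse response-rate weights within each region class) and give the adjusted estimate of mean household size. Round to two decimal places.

3.53

Each respondent's weight = sampled/responded in their class; summing within a class gives n_sampled, so:
  Northeast: 200 × 4.1 = 820
  Midwest: 180 × 6.5 = 1170
  South: 260 × 3.3 = 858
  West: 340 × 1.8 = 612
Adjusted estimate = 3460 / 980 = 3.53061 → 3.53.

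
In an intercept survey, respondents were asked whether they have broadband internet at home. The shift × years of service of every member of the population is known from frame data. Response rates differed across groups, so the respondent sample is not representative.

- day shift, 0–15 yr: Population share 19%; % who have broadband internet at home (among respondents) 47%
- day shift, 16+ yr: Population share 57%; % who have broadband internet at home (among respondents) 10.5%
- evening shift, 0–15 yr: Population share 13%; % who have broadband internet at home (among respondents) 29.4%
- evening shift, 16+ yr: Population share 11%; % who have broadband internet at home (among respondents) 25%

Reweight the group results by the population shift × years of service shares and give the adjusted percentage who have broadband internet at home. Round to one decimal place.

Post-stratification weights by population share, not respondent share:
  day shift, 0–15 yr: 0.19 × 47 = 8.93
  day shift, 16+ yr: 0.57 × 10.5 = 5.985
  evening shift, 0–15 yr: 0.13 × 29.4 = 3.822
  evening shift, 16+ yr: 0.11 × 25 = 2.75
Post-stratified estimate = 21.487 → 21.5%.

21.5%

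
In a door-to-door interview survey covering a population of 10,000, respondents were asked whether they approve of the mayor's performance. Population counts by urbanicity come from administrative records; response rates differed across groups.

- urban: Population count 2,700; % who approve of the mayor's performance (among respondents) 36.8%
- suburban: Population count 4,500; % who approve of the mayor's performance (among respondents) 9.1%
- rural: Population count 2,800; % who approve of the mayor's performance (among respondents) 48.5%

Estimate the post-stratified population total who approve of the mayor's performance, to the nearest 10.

Apply each group's respondent rate to its population count:
  urban: 2,700 × 36.8% = 993.6
  suburban: 4,500 × 9.1% = 409.5
  rural: 2,800 × 48.5% = 1358
Estimated total = 2761.1 → 2,760.

2,760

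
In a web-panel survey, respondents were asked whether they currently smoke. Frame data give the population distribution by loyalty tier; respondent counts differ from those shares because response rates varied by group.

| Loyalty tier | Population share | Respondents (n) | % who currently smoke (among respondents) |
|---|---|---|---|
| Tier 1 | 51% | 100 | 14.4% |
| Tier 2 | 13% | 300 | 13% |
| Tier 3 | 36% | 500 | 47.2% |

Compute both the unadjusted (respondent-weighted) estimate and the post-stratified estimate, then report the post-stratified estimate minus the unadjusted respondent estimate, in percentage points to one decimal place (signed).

Naive respondent-only estimate (weights = respondent counts):
  (100/900)×14.4 + (300/900)×13 + (500/900)×47.2 = 32.1556%
Post-stratified estimate weights by population shares:
  0.51×14.4 + 0.13×13 + 0.36×47.2 = 26.026%
Difference = 26.026 − 32.1556 = -6.1296 pp.

-6.1 percentage points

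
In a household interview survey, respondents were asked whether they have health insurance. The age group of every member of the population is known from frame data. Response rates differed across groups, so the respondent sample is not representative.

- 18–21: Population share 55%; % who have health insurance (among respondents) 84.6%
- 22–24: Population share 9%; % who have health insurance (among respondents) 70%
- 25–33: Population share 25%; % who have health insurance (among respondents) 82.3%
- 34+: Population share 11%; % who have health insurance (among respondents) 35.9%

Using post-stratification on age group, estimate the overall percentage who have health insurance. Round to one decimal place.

77.4%

Each cell contributes population-share × respondent value:
  18–21: 0.55 × 84.6 = 46.53
  22–24: 0.09 × 70 = 6.3
  25–33: 0.25 × 82.3 = 20.575
  34+: 0.11 × 35.9 = 3.949
Post-stratified estimate = 77.354 → 77.4%.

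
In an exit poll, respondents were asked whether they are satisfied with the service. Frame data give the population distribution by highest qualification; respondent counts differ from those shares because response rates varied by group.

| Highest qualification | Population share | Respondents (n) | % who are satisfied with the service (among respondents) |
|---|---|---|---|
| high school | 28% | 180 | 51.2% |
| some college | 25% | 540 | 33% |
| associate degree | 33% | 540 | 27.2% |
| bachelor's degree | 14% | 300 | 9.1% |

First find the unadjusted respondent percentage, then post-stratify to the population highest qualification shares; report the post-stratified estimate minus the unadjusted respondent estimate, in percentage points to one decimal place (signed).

+4.3 percentage points

Without adjustment, the pooled respondent share is:
  (180/1560)×51.2 + (540/1560)×33 + (540/1560)×27.2 + (300/1560)×9.1 = 28.4962%
Reweighting by population highest qualification shares:
  0.28×51.2 + 0.25×33 + 0.33×27.2 + 0.14×9.1 = 32.836%
Difference = 32.836 − 28.4962 = 4.3398 pp.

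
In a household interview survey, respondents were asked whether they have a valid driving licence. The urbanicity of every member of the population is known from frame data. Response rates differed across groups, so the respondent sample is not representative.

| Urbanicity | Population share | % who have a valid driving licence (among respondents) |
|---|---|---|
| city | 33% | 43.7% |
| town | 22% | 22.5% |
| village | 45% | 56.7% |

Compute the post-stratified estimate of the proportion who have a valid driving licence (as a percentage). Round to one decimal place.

44.9%

Each cell contributes population-share × respondent value:
  city: 0.33 × 43.7 = 14.421
  town: 0.22 × 22.5 = 4.95
  village: 0.45 × 56.7 = 25.515
Post-stratified estimate = 44.886 → 44.9%.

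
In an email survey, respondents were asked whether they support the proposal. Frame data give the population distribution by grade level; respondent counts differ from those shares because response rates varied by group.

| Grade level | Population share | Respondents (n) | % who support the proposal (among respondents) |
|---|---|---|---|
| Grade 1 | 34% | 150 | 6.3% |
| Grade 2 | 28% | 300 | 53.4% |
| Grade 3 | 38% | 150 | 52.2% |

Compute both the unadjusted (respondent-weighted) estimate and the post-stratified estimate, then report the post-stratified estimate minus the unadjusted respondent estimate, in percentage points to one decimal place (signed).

-4.4 percentage points

Unadjusted (pooled respondent) estimate weights by respondent counts:
  (150/600)×6.3 + (300/600)×53.4 + (150/600)×52.2 = 41.325%
Reweighting by population grade level shares:
  0.34×6.3 + 0.28×53.4 + 0.38×52.2 = 36.93%
Difference = 36.93 − 41.325 = -4.395 pp.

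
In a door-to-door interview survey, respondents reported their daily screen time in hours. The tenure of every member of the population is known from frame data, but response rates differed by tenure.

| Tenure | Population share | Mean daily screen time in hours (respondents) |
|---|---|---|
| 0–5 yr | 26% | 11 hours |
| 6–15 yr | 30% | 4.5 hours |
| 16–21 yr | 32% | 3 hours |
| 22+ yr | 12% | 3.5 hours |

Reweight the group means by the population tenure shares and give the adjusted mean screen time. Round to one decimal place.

Post-stratification weights by population share, not respondent share:
  0–5 yr: 0.26 × 11 = 2.86
  6–15 yr: 0.3 × 4.5 = 1.35
  16–21 yr: 0.32 × 3 = 0.96
  22+ yr: 0.12 × 3.5 = 0.42
Post-stratified estimate = 5.59 → 5.6.

5.6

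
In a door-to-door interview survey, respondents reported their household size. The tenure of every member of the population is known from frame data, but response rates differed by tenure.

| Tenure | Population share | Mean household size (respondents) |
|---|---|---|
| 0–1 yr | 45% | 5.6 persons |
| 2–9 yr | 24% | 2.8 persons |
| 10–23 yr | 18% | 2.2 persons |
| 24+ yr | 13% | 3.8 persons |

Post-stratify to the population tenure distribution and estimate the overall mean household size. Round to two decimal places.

Weight each group's respondent value by its population share:
  0–1 yr: 0.45 × 5.6 = 2.52
  2–9 yr: 0.24 × 2.8 = 0.672
  10–23 yr: 0.18 × 2.2 = 0.396
  24+ yr: 0.13 × 3.8 = 0.494
Post-stratified estimate = 4.082 → 4.08.

4.08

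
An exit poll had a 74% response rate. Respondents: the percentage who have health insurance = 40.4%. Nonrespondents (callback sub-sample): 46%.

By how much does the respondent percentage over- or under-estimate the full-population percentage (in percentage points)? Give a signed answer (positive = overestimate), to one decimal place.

Nonresponse fraction = 1 − 0.74 = 0.26.
Bias = (nonresponse fraction) × (respondent percentage − nonrespondent percentage)
     = 0.26 × (40.4 − 46) = 0.26 × -5.6 = -1.456.

-1.5 percentage points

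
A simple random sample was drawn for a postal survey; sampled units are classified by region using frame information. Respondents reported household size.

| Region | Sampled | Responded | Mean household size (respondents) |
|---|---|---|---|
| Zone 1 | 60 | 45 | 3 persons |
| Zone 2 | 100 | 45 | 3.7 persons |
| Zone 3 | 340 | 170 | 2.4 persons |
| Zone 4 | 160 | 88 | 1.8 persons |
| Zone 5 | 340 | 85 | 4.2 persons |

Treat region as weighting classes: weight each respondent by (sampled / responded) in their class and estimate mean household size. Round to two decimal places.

3.08

Class response rates: Zone 1 45/60 = 75%, Zone 2 45/100 = 45%, Zone 3 170/340 = 50%, Zone 4 88/160 = 55%, Zone 5 85/340 = 25%.
Inverse-response-rate weighting restores each class to its sampled count, so class totals weight by n_sampled:
  Zone 1: 60 × 3 = 180
  Zone 2: 100 × 3.7 = 370
  Zone 3: 340 × 2.4 = 816
  Zone 4: 160 × 1.8 = 288
  Zone 5: 340 × 4.2 = 1428
Adjusted estimate = 3082 / 1,000 = 3.082 → 3.08.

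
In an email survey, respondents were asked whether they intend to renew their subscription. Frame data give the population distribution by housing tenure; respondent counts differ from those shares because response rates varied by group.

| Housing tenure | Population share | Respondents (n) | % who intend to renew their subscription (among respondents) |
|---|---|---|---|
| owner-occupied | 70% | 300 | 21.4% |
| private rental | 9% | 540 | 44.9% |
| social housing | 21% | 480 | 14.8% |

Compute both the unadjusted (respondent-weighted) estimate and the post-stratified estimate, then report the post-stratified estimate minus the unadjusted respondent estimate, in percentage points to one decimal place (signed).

-6.5 percentage points

Unadjusted (pooled respondent) estimate weights by respondent counts:
  (300/1320)×21.4 + (540/1320)×44.9 + (480/1320)×14.8 = 28.6136%
Post-stratifying to population shares instead:
  0.7×21.4 + 0.09×44.9 + 0.21×14.8 = 22.129%
Difference = 22.129 − 28.6136 = -6.4846 pp.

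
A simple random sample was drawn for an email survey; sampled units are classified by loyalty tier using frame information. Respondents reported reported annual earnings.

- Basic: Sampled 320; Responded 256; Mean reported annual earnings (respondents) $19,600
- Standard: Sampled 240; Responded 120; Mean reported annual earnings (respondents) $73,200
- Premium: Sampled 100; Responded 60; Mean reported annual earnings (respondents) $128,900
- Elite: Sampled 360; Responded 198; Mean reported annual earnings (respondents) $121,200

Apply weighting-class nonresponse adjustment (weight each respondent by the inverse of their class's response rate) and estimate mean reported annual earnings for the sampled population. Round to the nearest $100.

Class response rates: Basic 256/320 = 80%, Standard 120/240 = 50%, Premium 60/100 = 60%, Elite 198/360 = 55%.
Each respondent's weight = sampled/responded in their class; summing within a class gives n_sampled, so:
  Basic: 320 × 19,600 = 6,272,000
  Standard: 240 × 73,200 = 17,568,000
  Premium: 100 × 128,900 = 12,890,000
  Elite: 360 × 121,200 = 43,632,000
Adjusted estimate = 80,362,000 / 1,020 = 78786.3 → $78,800.

$78,800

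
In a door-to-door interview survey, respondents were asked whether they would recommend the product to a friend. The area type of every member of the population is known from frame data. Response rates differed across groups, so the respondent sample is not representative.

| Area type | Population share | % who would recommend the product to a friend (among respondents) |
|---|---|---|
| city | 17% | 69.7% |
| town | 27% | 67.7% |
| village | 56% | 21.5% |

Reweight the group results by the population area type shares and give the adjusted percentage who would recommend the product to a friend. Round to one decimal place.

Post-stratification weights by population share, not respondent share:
  city: 0.17 × 69.7 = 11.849
  town: 0.27 × 67.7 = 18.279
  village: 0.56 × 21.5 = 12.04
Post-stratified estimate = 42.168 → 42.2%.

42.2%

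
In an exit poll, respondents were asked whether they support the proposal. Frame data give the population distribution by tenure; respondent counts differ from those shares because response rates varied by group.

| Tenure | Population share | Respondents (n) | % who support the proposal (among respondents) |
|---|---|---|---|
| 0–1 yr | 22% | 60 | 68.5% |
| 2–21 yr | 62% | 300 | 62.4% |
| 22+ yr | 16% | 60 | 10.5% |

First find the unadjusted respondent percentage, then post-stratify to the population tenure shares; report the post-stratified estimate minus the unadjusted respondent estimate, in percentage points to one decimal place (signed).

Unadjusted (pooled respondent) estimate weights by respondent counts:
  (60/420)×68.5 + (300/420)×62.4 + (60/420)×10.5 = 55.8571%
Post-stratified estimate weights by population shares:
  0.22×68.5 + 0.62×62.4 + 0.16×10.5 = 55.438%
Difference = 55.438 − 55.8571 = -0.4191 pp.

-0.4 percentage points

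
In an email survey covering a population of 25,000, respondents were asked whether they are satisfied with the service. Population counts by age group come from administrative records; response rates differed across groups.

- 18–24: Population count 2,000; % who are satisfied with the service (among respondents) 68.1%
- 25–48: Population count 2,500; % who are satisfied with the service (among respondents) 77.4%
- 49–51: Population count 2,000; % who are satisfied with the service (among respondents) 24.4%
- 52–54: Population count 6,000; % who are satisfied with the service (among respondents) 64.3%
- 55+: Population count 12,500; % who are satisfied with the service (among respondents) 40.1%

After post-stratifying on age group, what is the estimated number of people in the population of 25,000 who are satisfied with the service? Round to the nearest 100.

12,700

Each cell contributes its population count × the respondent rate:
  18–24: 2,000 × 68.1% = 1362
  25–48: 2,500 × 77.4% = 1935
  49–51: 2,000 × 24.4% = 488
  52–54: 6,000 × 64.3% = 3858
  55+: 12,500 × 40.1% = 5012.5
Estimated total = 12655.5 → 12,700.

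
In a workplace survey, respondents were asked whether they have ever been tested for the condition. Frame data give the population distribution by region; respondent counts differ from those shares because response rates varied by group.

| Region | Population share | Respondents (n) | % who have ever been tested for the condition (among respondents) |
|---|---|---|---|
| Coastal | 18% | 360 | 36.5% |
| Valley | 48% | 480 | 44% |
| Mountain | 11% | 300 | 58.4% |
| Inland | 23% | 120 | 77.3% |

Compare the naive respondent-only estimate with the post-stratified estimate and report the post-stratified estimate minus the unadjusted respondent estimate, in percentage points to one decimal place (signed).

Unadjusted (pooled respondent) estimate weights by respondent counts:
  (360/1260)×36.5 + (480/1260)×44 + (300/1260)×58.4 + (120/1260)×77.3 = 48.4571%
Reweighting by population region shares:
  0.18×36.5 + 0.48×44 + 0.11×58.4 + 0.23×77.3 = 51.893%
Difference = 51.893 − 48.4571 = 3.4359 pp.

+3.4 percentage points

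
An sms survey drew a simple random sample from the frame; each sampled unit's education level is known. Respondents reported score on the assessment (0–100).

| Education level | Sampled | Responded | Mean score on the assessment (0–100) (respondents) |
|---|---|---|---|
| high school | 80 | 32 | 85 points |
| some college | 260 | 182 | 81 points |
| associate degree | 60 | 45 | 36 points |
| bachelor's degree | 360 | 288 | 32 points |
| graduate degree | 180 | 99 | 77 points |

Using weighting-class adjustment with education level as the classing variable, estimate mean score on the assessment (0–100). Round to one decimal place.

58.9

Class response rates: high school 32/80 = 40%, some college 182/260 = 70%, associate degree 45/60 = 75%, bachelor's degree 288/360 = 80%, graduate degree 99/180 = 55%.
Inverse-response-rate weighting restores each class to its sampled count, so class totals weight by n_sampled:
  high school: 80 × 85 = 6800
  some college: 260 × 81 = 21,060
  associate degree: 60 × 36 = 2160
  bachelor's degree: 360 × 32 = 11,520
  graduate degree: 180 × 77 = 13,860
Adjusted estimate = 55,400 / 940 = 58.9362 → 58.9.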